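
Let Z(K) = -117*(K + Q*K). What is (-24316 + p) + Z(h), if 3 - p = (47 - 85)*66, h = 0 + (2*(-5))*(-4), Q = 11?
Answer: -77965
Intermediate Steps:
h = 40 (h = 0 - 10*(-4) = 0 + 40 = 40)
p = 2511 (p = 3 - (47 - 85)*66 = 3 - (-38)*66 = 3 - 1*(-2508) = 3 + 2508 = 2511)
Z(K) = -1404*K (Z(K) = -117*(K + 11*K) = -1404*K)
(-24316 + p) + Z(h) = (-24316 + 2511) - 1404*40 = -21805 - 56160 = -77965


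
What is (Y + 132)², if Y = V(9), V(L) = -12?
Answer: 14400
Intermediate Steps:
Y = -12
(Y + 132)² = (-12 + 132)² = 120² = 14400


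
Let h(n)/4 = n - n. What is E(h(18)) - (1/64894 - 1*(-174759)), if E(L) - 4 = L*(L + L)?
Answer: -11340550971/64894 ≈ -1.7476e+5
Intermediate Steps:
h(n) = 0 (h(n) = 4*(n - n) = 4*0 = 0)
E(L) = 4 + 2*L² (E(L) = 4 + L*(L + L) = 4 + L*(2*L) = 4 + 2*L²)
E(h(18)) - (1/64894 - 1*(-174759)) = (4 + 2*0²) - (1/64894 - 1*(-174759)) = (4 + 2*0) - (1/64894 + 174759) = (4 + 0) - 1*11340810547/64894 = 4 - 11340810547/64894 = -11340550971/64894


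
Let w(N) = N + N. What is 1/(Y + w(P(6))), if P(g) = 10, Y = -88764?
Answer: -1/88744 ≈ -1.1268e-5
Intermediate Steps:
w(N) = 2*N
1/(Y + w(P(6))) = 1/(-88764 + 2*10) = 1/(-88764 + 20) = 1/(-88744) = -1/88744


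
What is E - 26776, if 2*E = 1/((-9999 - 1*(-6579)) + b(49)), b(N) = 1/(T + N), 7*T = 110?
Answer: -82965597109/3098506 ≈ -26776.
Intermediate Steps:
T = 110/7 (T = (1/7)*110 = 110/7 ≈ 15.714)
b(N) = 1/(110/7 + N)
E = -453/3098506 (E = 1/(2*((-9999 - 1*(-6579)) + 7/(110 + 7*49))) = 1/(2*((-9999 + 6579) + 7/(110 + 343))) = 1/(2*(-3420 + 7/453)) = 1/(2*(-1549253/453)) = (1/2)*(-453/1549253) = -453/3098506 ≈ -0.00014620)
E - 26776 = -453/3098506 - 26776 = -82965597109/3098506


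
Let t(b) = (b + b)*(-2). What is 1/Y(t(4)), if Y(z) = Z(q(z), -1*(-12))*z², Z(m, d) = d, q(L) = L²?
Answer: 1/3072 ≈ 0.00032552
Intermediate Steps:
t(b) = -4*b (t(b) = (2*b)*(-2) = -4*b)
Y(z) = 12*z² (Y(z) = (-1*(-12))*z² = 12*z²)
1/Y(t(4)) = 1/(12*(-4*4)²) = 1/(12*(-16)²) = 1/(12*256) = 1/3072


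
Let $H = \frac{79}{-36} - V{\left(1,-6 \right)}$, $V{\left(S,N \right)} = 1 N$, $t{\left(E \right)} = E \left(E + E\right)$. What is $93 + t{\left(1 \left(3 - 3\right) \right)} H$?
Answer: $93$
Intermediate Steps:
$t{\left(E \right)} = 2 E^{2}$ ($t{\left(E \right)} = E 2 E = 2 E^{2}$)
$V{\left(S,N \right)} = N$
$H = \frac{137}{36}$ ($H = \frac{79}{-36} - -6 = 79 \left(- \frac{1}{36}\right) + 6 = - \frac{79}{36} + 6 = \frac{137}{36} \approx 3.8056$)
$93 + t{\left(1 \left(3 - 3\right) \right)} H = 93 + 2 \left(1 \left(3 - 3\right)\right)^{2} \cdot \frac{137}{36} = 93 + 2 \left(1 \cdot 0\right)^{2} \cdot \frac{137}{36} = 93 + 2 \cdot 0^{2} \cdot \frac{137}{36} = 93 + 2 \cdot 0 \cdot \frac{137}{36} = 93 + 0 \cdot \frac{137}{36} = 93 + 0 = 93$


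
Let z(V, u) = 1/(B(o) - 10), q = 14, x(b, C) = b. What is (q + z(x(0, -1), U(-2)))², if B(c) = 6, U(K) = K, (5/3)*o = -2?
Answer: 3025/16 ≈ 189.06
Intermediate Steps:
o = -6/5 (o = (⅗)*(-2) = -6/5 ≈ -1.2000)
z(V, u) = -¼ (z(V, u) = 1/(6 - 10) = 1/(-4) = -¼)
(q + z(x(0, -1), U(-2)))² = (14 - ¼)² = (55/4)² = 3025/16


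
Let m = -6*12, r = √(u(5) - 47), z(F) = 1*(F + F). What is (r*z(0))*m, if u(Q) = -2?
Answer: 0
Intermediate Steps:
z(F) = 2*F (z(F) = 1*(2*F) = 2*F)
r = 7*I (r = √(-2 - 47) = √(-49) = 7*I ≈ 7.0*I)
m = -72
(r*z(0))*m = ((7*I)*(2*0))*(-72) = ((7*I)*0)*(-72) = 0*(-72) = 0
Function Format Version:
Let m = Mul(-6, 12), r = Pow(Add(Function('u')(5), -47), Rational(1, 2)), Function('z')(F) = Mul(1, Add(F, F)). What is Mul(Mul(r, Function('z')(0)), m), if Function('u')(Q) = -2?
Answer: 0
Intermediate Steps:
Function('z')(F) = Mul(2, F) (Function('z')(F) = Mul(1, Mul(2, F)) = Mul(2, F))
r = Mul(7, I) (r = Pow(Add(-2, -47), Rational(1, 2)) = Pow(-49, Rational(1, 2)) = Mul(7, I) ≈ Mul(7.0000, I))
m = -72
Mul(Mul(r, Function('z')(0)), m) = Mul(Mul(Mul(7, I), Mul(2, 0)), -72) = Mul(Mul(Mul(7, I), 0), -72) = Mul(0, -72) = 0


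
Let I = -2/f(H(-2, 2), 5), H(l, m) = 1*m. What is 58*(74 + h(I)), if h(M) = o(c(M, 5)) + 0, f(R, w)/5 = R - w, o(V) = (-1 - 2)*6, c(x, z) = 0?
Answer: 3248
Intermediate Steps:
H(l, m) = m
o(V) = -18 (o(V) = -3*6 = -18)
f(R, w) = -5*w + 5*R (f(R, w) = 5*(R - w) = -5*w + 5*R)
I = 2/15 (I = -2/(-5*5 + 5*2) = -2/(-25 + 10) = -2/(-15) = -2*(-1/15) = 2/15 ≈ 0.13333)
h(M) = -18 (h(M) = -18 + 0 = -18)
58*(74 + h(I)) = 58*(74 - 18) = 58*56 = 3248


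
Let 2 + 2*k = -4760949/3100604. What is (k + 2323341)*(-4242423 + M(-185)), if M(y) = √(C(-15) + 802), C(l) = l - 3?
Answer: -61122347681240921545/6201208 ≈ -9.8565e+12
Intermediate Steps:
C(l) = -3 + l
k = -10962157/6201208 (k = -1 + (-4760949/3100604)/2 = -1 + (-4760949*1/3100604)/2 = -1 + (½)*(-4760949/3100604) = -1 - 4760949/6201208 = -10962157/6201208 ≈ -1.7677)
M(y) = 28 (M(y) = √((-3 - 15) + 802) = √(-18 + 802) = √784 = 28)
(k + 2323341)*(-4242423 + M(-185)) = (-10962157/6201208 + 2323341)*(-4242423 + 28) = (14407509833771/6201208)*(-4242395) = -61122347681240921545/6201208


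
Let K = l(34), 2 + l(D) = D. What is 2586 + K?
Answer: 2618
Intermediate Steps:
l(D) = -2 + D
K = 32 (K = -2 + 34 = 32)
2586 + K = 2586 + 32 = 2618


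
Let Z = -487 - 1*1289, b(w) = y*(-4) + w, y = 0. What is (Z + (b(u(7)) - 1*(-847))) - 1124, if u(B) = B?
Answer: -2046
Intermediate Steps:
b(w) = w (b(w) = 0*(-4) + w = 0 + w = w)
Z = -1776 (Z = -487 - 1289 = -1776)
(Z + (b(u(7)) - 1*(-847))) - 1124 = (-1776 + (7 - 1*(-847))) - 1124 = (-1776 + (7 + 847)) - 1124 = (-1776 + 854) - 1124 = -922 - 1124 = -2046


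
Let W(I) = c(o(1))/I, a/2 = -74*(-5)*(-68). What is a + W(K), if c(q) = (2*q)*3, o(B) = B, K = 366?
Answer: -3069519/61 ≈ -50320.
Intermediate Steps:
c(q) = 6*q
a = -50320 (a = 2*(-74*(-5)*(-68)) = 2*(370*(-68)) = 2*(-25160) = -50320)
W(I) = 6/I (W(I) = (6*1)/I = 6/I)
a + W(K) = -50320 + 6/366 = -50320 + 6*(1/366) = -50320 + 1/61 = -3069519/61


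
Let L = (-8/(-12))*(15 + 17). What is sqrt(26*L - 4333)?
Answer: I*sqrt(34005)/3 ≈ 61.468*I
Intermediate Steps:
L = 64/3 (L = -8*(-1/12)*32 = (2/3)*32 = 64/3 ≈ 21.333)
sqrt(26*L - 4333) = sqrt(26*(64/3) - 4333) = sqrt(1664/3 - 4333) = sqrt(-11335/3) = I*sqrt(34005)/3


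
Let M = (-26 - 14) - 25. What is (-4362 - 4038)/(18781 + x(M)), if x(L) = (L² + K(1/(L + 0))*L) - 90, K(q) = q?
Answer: -2800/7639 ≈ -0.36654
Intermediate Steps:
M = -65 (M = -40 - 25 = -65)
x(L) = -89 + L² (x(L) = (L² + L/(L + 0)) - 90 = (L² + L/L) - 90 = (L² + 1) - 90 = (1 + L²) - 90 = -89 + L²)
(-4362 - 4038)/(18781 + x(M)) = (-4362 - 4038)/(18781 + (-89 + (-65)²)) = -8400/(18781 + (-89 + 4225)) = -8400/(18781 + 4136) = -8400/22917 = -8400*1/22917 = -2800/7639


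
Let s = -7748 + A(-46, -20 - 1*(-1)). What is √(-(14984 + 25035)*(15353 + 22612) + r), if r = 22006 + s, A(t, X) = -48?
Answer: 5*I*√60772285 ≈ 38978.0*I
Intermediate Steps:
s = -7796 (s = -7748 - 48 = -7796)
r = 14210 (r = 22006 - 7796 = 14210)
√(-(14984 + 25035)*(15353 + 22612) + r) = √(-(14984 + 25035)*(15353 + 22612) + 14210) = √(-40019*37965 + 14210) = √(-1*1519321335 + 14210) = √(-1519321335 + 14210) = √(-1519307125) = 5*I*√60772285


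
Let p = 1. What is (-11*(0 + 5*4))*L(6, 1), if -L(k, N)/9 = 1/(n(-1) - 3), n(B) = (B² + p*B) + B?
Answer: -495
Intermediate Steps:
n(B) = B² + 2*B (n(B) = (B² + 1*B) + B = (B² + B) + B = (B + B²) + B = B² + 2*B)
L(k, N) = 9/4 (L(k, N) = -9/(-(2 - 1) - 3) = -9/(-1*1 - 3) = -9/(-1 - 3) = -9/(-4) = -9*(-¼) = 9/4)
(-11*(0 + 5*4))*L(6, 1) = -11*(0 + 5*4)*(9/4) = -11*(0 + 20)*(9/4) = -11*20*(9/4) = -220*9/4 = -495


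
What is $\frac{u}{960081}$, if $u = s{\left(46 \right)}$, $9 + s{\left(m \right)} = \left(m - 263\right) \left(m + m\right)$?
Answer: $- \frac{19973}{960081} \approx -0.020803$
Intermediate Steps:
$s{\left(m \right)} = -9 + 2 m \left(-263 + m\right)$ ($s{\left(m \right)} = -9 + \left(m - 263\right) \left(m + m\right) = -9 + \left(-263 + m\right) 2 m = -9 + 2 m \left(-263 + m\right)$)
$u = -19973$ ($u = -9 - 24196 + 2 \cdot 46^{2} = -9 - 24196 + 2 \cdot 2116 = -9 - 24196 + 4232 = -19973$)
$\frac{u}{960081} = - \frac{19973}{960081}$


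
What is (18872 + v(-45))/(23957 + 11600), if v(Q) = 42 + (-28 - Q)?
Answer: 18931/35557 ≈ 0.53241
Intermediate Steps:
v(Q) = 14 - Q
(18872 + v(-45))/(23957 + 11600) = (18872 + (14 - 1*(-45)))/(23957 + 11600) = (18872 + (14 + 45))/35557 = (18872 + 59)*(1/35557) = 18931*(1/35557) = 18931/35557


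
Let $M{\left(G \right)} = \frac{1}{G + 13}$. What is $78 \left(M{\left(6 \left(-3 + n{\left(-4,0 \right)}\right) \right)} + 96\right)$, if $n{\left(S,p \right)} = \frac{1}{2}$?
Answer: $7449$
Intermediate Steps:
$n{\left(S,p \right)} = \frac{1}{2}$
$M{\left(G \right)} = \frac{1}{13 + G}$
$78 \left(M{\left(6 \left(-3 + n{\left(-4,0 \right)}\right) \right)} + 96\right) = 78 \left(\frac{1}{13 + 6 \left(-3 + \frac{1}{2}\right)} + 96\right) = 78 \left(\frac{1}{13 + 6 \left(- \frac{5}{2}\right)} + 96\right) = 78 \left(\frac{1}{13 - 15} + 96\right) = 78 \left(\frac{1}{-2} + 96\right) = 78 \left(- \frac{1}{2} + 96\right) = 78 \cdot \frac{191}{2} = 7449$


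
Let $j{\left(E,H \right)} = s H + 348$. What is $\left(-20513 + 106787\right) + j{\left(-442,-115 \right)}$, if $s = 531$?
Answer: $25557$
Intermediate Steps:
$j{\left(E,H \right)} = 348 + 531 H$ ($j{\left(E,H \right)} = 531 H + 348 = 348 + 531 H$)
$\left(-20513 + 106787\right) + j{\left(-442,-115 \right)} = \left(-20513 + 106787\right) + \left(348 + 531 \left(-115\right)\right) = 86274 + \left(348 - 61065\right) = 86274 - 60717 = 25557$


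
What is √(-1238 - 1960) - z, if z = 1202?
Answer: -1202 + I*√3198 ≈ -1202.0 + 56.551*I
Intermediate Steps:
√(-1238 - 1960) - z = √(-1238 - 1960) - 1*1202 = √(-3198) - 1202 = I*√3198 - 1202 = -1202 + I*√3198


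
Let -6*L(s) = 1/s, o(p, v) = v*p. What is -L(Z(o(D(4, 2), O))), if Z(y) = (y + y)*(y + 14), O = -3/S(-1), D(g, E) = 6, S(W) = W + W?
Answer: 1/2484 ≈ 0.00040258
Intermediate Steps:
S(W) = 2*W
O = 3/2 (O = -3/(2*(-1)) = -3/(-2) = -3*(-1/2) = 3/2 ≈ 1.5000)
o(p, v) = p*v
Z(y) = 2*y*(14 + y) (Z(y) = (2*y)*(14 + y) = 2*y*(14 + y))
L(s) = -1/(6*s)
-L(Z(o(D(4, 2), O))) = -(-1)/(6*(2*(6*(3/2))*(14 + 6*(3/2)))) = -(-1)/(6*(2*9*(14 + 9))) = -(-1)/(6*(2*9*23)) = -(-1)/(6*414) = -1*(-1/2484) = 1/2484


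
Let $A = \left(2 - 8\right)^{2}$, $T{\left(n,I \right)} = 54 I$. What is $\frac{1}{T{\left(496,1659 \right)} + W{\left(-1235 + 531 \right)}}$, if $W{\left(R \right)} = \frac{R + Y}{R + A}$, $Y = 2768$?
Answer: $\frac{167}{14960346} \approx 1.1163 \cdot 10^{-5}$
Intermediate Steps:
$A = 36$ ($A = \left(-6\right)^{2} = 36$)
$W{\left(R \right)} = \frac{2768 + R}{36 + R}$ ($W{\left(R \right)} = \frac{R + 2768}{R + 36} = \frac{2768 + R}{36 + R}$)
$\frac{1}{T{\left(496,1659 \right)} + W{\left(-1235 + 531 \right)}} = \frac{1}{54 \cdot 1659 + \frac{2768 + \left(-1235 + 531\right)}{36 + \left(-1235 + 531\right)}} = \frac{1}{89586 + \frac{2768 - 704}{36 - 704}} = \frac{1}{89586 + \frac{1}{-668} \cdot 2064} = \frac{1}{89586 - \frac{516}{167}} = \frac{1}{\frac{14960346}{167}} = \frac{167}{14960346}$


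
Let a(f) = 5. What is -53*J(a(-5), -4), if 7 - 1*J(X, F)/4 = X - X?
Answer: -1484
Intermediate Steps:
J(X, F) = 28 (J(X, F) = 28 - 4*(X - X) = 28 - 4*0 = 28 + 0 = 28)
-53*J(a(-5), -4) = -53*28 = -1484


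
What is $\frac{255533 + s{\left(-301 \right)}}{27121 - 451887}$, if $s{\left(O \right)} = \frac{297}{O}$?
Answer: $- \frac{38457568}{63927283} \approx -0.60158$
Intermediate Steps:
$\frac{255533 + s{\left(-301 \right)}}{27121 - 451887} = \frac{255533 + \frac{297}{-301}}{27121 - 451887} = \frac{255533 + 297 \left(- \frac{1}{301}\right)}{-424766} = \left(255533 - \frac{297}{301}\right) \left(- \frac{1}{424766}\right) = \frac{76915136}{301} \left(- \frac{1}{424766}\right) = - \frac{38457568}{63927283}$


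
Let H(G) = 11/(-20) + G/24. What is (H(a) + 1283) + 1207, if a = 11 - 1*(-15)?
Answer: 37358/15 ≈ 2490.5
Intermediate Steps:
a = 26 (a = 11 + 15 = 26)
H(G) = -11/20 + G/24 (H(G) = 11*(-1/20) + G*(1/24) = -11/20 + G/24)
(H(a) + 1283) + 1207 = ((-11/20 + (1/24)*26) + 1283) + 1207 = ((-11/20 + 13/12) + 1283) + 1207 = (8/15 + 1283) + 1207 = 19253/15 + 1207 = 37358/15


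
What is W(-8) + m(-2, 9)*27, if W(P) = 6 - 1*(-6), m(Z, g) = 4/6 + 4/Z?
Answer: -24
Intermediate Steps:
m(Z, g) = ⅔ + 4/Z (m(Z, g) = 4*(⅙) + 4/Z = ⅔ + 4/Z)
W(P) = 12 (W(P) = 6 + 6 = 12)
W(-8) + m(-2, 9)*27 = 12 + (⅔ + 4/(-2))*27 = 12 + (⅔ + 4*(-½))*27 = 12 + (⅔ - 2)*27 = 12 - 4/3*27 = 12 - 36 = -24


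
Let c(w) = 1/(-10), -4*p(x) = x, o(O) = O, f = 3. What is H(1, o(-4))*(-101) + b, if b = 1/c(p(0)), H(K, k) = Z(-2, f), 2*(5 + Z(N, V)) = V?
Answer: 687/2 ≈ 343.50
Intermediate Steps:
Z(N, V) = -5 + V/2
H(K, k) = -7/2 (H(K, k) = -5 + (½)*3 = -5 + 3/2 = -7/2)
p(x) = -x/4
c(w) = -⅒
b = -10 (b = 1/(-⅒) = -10)
H(1, o(-4))*(-101) + b = -7/2*(-101) - 10 = 707/2 - 10 = 687/2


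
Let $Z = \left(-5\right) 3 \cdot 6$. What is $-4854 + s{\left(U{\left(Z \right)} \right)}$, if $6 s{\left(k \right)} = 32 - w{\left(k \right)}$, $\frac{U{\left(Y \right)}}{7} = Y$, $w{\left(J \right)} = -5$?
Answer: $- \frac{29087}{6} \approx -4847.8$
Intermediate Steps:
$Z = -90$ ($Z = \left(-15\right) 6 = -90$)
$U{\left(Y \right)} = 7 Y$
$s{\left(k \right)} = \frac{37}{6}$ ($s{\left(k \right)} = \frac{32 - -5}{6} = \frac{32 + 5}{6} = \frac{1}{6} \cdot 37 = \frac{37}{6}$)
$-4854 + s{\left(U{\left(Z \right)} \right)} = -4854 + \frac{37}{6} = - \frac{29087}{6}$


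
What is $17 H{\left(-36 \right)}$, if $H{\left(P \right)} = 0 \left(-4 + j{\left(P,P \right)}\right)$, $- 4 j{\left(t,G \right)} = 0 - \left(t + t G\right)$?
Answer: $0$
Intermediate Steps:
$j{\left(t,G \right)} = \frac{t}{4} + \frac{G t}{4}$ ($j{\left(t,G \right)} = - \frac{0 - \left(t + t G\right)}{4} = - \frac{0 - \left(t + G t\right)}{4} = - \frac{- t - G t}{4} = \frac{t}{4} + \frac{G t}{4}$)
$H{\left(P \right)} = 0$ ($H{\left(P \right)} = 0 \left(-4 + \frac{P \left(1 + P\right)}{4}\right) = 0$)
$17 H{\left(-36 \right)} = 17 \cdot 0 = 0$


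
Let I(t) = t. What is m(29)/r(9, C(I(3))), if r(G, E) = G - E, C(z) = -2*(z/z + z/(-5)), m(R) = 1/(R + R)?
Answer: 5/2842 ≈ 0.0017593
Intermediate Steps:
m(R) = 1/(2*R)
C(z) = -2 + 2*z/5 (C(z) = -2*(1 + z*(-⅕)) = -2*(1 - z/5) = -2 + 2*z/5)
m(29)/r(9, C(I(3))) = ((½)/29)/(9 - (-2 + (⅖)*3)) = ((½)*(1/29))/(9 - (-2 + 6/5)) = 1/(58*(9 - 1*(-⅘))) = 1/(58*(9 + ⅘)) = 1/(58*(49/5)) = (1/58)*(5/49) = 5/2842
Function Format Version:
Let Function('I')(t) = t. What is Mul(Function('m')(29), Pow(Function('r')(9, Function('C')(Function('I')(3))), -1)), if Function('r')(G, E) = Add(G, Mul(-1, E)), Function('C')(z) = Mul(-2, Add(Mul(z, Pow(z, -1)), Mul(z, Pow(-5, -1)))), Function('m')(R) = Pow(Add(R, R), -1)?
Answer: Rational(5, 2842) ≈ 0.0017593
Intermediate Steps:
Function('m')(R) = Mul(Rational(1, 2), Pow(R, -1)) (Function('m')(R) = Pow(Mul(2, R), -1) = Mul(Rational(1, 2), Pow(R, -1)))
Function('C')(z) = Add(-2, Mul(Rational(2, 5), z)) (Function('C')(z) = Mul(-2, Add(1, Mul(z, Rational(-1, 5)))) = Mul(-2, Add(1, Mul(Rational(-1, 5), z))) = Add(-2, Mul(Rational(2, 5), z)))
Mul(Function('m')(29), Pow(Function('r')(9, Function('C')(Function('I')(3))), -1)) = Mul(Mul(Rational(1, 2), Pow(29, -1)), Pow(Add(9, Mul(-1, Add(-2, Mul(Rational(2, 5), 3)))), -1)) = Mul(Mul(Rational(1, 2), Rational(1, 29)), Pow(Add(9, Mul(-1, Add(-2, Rational(6, 5)))), -1)) = Mul(Rational(1, 58), Pow(Add(9, Mul(-1, Rational(-4, 5))), -1)) = Mul(Rational(1, 58), Pow(Add(9, Rational(4, 5)), -1)) = Mul(Rational(1, 58), Pow(Rational(49, 5), -1)) = Mul(Rational(1, 58), Rational(5, 49)) = Rational(5, 2842)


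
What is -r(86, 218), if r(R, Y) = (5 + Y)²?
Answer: -49729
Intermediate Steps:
-r(86, 218) = -(5 + 218)² = -1*223² = -1*49729 = -49729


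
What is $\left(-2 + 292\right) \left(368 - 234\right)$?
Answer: $38860$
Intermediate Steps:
$\left(-2 + 292\right) \left(368 - 234\right) = 290 \cdot 134 = 38860$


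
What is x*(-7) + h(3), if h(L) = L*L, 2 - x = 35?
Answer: 240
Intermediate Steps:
x = -33 (x = 2 - 1*35 = 2 - 35 = -33)
h(L) = L**2
x*(-7) + h(3) = -33*(-7) + 3**2 = 231 + 9 = 240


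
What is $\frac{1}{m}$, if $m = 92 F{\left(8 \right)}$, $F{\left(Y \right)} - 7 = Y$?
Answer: $\frac{1}{1380} \approx 0.00072464$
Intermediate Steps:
$F{\left(Y \right)} = 7 + Y$
$m = 1380$ ($m = 92 \left(7 + 8\right) = 92 \cdot 15 = 1380$)
$\frac{1}{m} = \frac{1}{1380}$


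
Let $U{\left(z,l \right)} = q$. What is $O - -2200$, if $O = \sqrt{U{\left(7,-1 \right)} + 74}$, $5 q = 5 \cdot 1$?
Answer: $2200 + 5 \sqrt{3} \approx 2208.7$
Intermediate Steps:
$q = 1$ ($q = \frac{5 \cdot 1}{5} = \frac{1}{5} \cdot 5 = 1$)
$U{\left(z,l \right)} = 1$
$O = 5 \sqrt{3}$ ($O = \sqrt{1 + 74} = \sqrt{75} = 5 \sqrt{3} \approx 8.6602$)
$O - -2200 = 5 \sqrt{3} - -2200 = 5 \sqrt{3} + 2200 = 2200 + 5 \sqrt{3}$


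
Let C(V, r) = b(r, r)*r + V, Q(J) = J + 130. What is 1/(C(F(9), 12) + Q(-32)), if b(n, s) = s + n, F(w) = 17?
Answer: 1/403 ≈ 0.0024814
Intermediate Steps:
b(n, s) = n + s
Q(J) = 130 + J
C(V, r) = V + 2*r**2 (C(V, r) = (r + r)*r + V = (2*r)*r + V = 2*r**2 + V = V + 2*r**2)
1/(C(F(9), 12) + Q(-32)) = 1/((17 + 2*12**2) + (130 - 32)) = 1/((17 + 2*144) + 98) = 1/((17 + 288) + 98) = 1/(305 + 98) = 1/403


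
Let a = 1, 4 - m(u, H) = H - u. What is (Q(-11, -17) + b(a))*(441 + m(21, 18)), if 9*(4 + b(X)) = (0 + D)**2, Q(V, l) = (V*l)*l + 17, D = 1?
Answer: -12764864/9 ≈ -1.4183e+6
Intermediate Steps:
m(u, H) = 4 + u - H (m(u, H) = 4 - (H - u) = 4 + (u - H) = 4 + u - H)
Q(V, l) = 17 + V*l**2 (Q(V, l) = V*l**2 + 17 = 17 + V*l**2)
b(X) = -35/9 (b(X) = -4 + (0 + 1)**2/9 = -4 + (1/9)*1**2 = -4 + (1/9)*1 = -4 + 1/9 = -35/9)
(Q(-11, -17) + b(a))*(441 + m(21, 18)) = ((17 - 11*(-17)**2) - 35/9)*(441 + (4 + 21 - 1*18)) = ((17 - 11*289) - 35/9)*(441 + (4 + 21 - 18)) = ((17 - 3179) - 35/9)*(441 + 7) = (-3162 - 35/9)*448 = -28493/9*448 = -12764864/9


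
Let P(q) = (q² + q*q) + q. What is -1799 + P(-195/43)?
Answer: -3258686/1849 ≈ -1762.4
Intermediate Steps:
P(q) = q + 2*q² (P(q) = (q² + q²) + q = 2*q² + q = q + 2*q²)
-1799 + P(-195/43) = -1799 + (-195/43)*(1 + 2*(-195/43)) = -1799 + (-195*1/43)*(1 + 2*(-195*1/43)) = -1799 - 195*(1 + 2*(-195/43))/43 = -1799 - 195*(1 - 390/43)/43 = -1799 - 195/43*(-347/43) = -1799 + 67665/1849 = -3258686/1849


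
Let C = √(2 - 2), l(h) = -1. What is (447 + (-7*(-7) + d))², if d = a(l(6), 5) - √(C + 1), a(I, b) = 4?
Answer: 249001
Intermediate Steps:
C = 0 (C = √0 = 0)
d = 3 (d = 4 - √(0 + 1) = 4 - √1 = 4 - 1*1 = 4 - 1 = 3)
(447 + (-7*(-7) + d))² = (447 + (-7*(-7) + 3))² = (447 + (49 + 3))² = (447 + 52)² = 499² = 249001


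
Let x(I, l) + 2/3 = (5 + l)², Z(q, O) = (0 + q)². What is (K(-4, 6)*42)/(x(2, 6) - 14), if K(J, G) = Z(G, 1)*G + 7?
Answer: 28098/319 ≈ 88.082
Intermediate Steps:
Z(q, O) = q²
K(J, G) = 7 + G³ (K(J, G) = G²*G + 7 = G³ + 7 = 7 + G³)
x(I, l) = -⅔ + (5 + l)²
(K(-4, 6)*42)/(x(2, 6) - 14) = ((7 + 6³)*42)/((-⅔ + (5 + 6)²) - 14) = ((7 + 216)*42)/((-⅔ + 11²) - 14) = (223*42)/((-⅔ + 121) - 14) = 9366/(361/3 - 14) = 9366/(319/3) = 9366*(3/319) = 28098/319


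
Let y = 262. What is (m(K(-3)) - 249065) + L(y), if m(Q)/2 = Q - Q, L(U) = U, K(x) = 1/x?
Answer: -248803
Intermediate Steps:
m(Q) = 0 (m(Q) = 2*(Q - Q) = 2*0 = 0)
(m(K(-3)) - 249065) + L(y) = (0 - 249065) + 262 = -249065 + 262 = -248803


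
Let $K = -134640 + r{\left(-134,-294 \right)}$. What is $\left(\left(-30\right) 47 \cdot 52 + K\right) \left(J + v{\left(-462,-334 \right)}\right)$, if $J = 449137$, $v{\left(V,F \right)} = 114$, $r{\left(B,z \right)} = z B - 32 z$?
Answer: $-71500992156$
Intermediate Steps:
$r{\left(B,z \right)} = - 32 z + B z$ ($r{\left(B,z \right)} = B z - 32 z = - 32 z + B z$)
$K = -85836$ ($K = -134640 - 294 \left(-32 - 134\right) = -134640 - -48804 = -134640 + 48804 = -85836$)
$\left(\left(-30\right) 47 \cdot 52 + K\right) \left(J + v{\left(-462,-334 \right)}\right) = \left(\left(-30\right) 47 \cdot 52 - 85836\right) \left(449137 + 114\right) = \left(\left(-1410\right) 52 - 85836\right) 449251 = \left(-73320 - 85836\right) 449251 = \left(-159156\right) 449251 = -71500992156$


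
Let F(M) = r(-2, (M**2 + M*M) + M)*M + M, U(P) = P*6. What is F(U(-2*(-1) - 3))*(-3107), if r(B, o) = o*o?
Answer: 81223194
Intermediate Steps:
U(P) = 6*P
r(B, o) = o**2
F(M) = M + M*(M + 2*M**2)**2 (F(M) = ((M**2 + M*M) + M)**2*M + M = ((M**2 + M**2) + M)**2*M + M = (2*M**2 + M)**2*M + M = (M + 2*M**2)**2*M + M = M*(M + 2*M**2)**2 + M = M + M*(M + 2*M**2)**2)
F(U(-2*(-1) - 3))*(-3107) = (6*(-2*(-1) - 3) + (6*(-2*(-1) - 3))**3*(1 + 2*(6*(-2*(-1) - 3)))**2)*(-3107) = (6*(2 - 3) + (6*(2 - 3))**3*(1 + 2*(6*(2 - 3)))**2)*(-3107) = (6*(-1) + (6*(-1))**3*(1 + 2*(6*(-1)))**2)*(-3107) = (-6 + (-6)**3*(1 + 2*(-6))**2)*(-3107) = (-6 - 216*(1 - 12)**2)*(-3107) = (-6 - 216*(-11)**2)*(-3107) = (-6 - 216*121)*(-3107) = (-6 - 26136)*(-3107) = -26142*(-3107) = 81223194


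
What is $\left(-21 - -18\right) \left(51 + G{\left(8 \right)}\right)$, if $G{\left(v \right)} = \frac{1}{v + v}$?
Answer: $- \frac{2451}{16} \approx -153.19$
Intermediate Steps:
$G{\left(v \right)} = \frac{1}{2 v}$
$\left(-21 - -18\right) \left(51 + G{\left(8 \right)}\right) = \left(-21 - -18\right) \left(51 + \frac{1}{2 \cdot 8}\right) = \left(-21 + 18\right) \left(51 + \frac{1}{2} \cdot \frac{1}{8}\right) = - 3 \left(51 + \frac{1}{16}\right) = \left(-3\right) \frac{817}{16} = - \frac{2451}{16}$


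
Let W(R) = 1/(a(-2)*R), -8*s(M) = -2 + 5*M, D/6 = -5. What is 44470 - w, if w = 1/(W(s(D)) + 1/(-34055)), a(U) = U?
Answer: 1517409800/34093 ≈ 44508.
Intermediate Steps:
D = -30 (D = 6*(-5) = -30)
s(M) = ¼ - 5*M/8 (s(M) = -(-2 + 5*M)/8 = ¼ - 5*M/8)
W(R) = -1/(2*R) (W(R) = 1/((-2)*R) = -1/(2*R))
w = -1294090/34093 (w = 1/(-1/(2*(¼ - 5/8*(-30))) + 1/(-34055)) = 1/(-1/(2*(¼ + 75/4)) - 1/34055) = 1/(-½/19 - 1/34055) = 1/(-½*1/19 - 1/34055) = 1/(-1/38 - 1/34055) = 1/(-34093/1294090) = -1294090/34093 ≈ -37.958)
44470 - w = 44470 - 1*(-1294090/34093) = 44470 + 1294090/34093 = 1517409800/34093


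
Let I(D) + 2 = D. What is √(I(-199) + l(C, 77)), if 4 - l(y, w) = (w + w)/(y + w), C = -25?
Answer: I*√135174/26 ≈ 14.141*I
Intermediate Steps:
I(D) = -2 + D
l(y, w) = 4 - 2*w/(w + y) (l(y, w) = 4 - (w + w)/(y + w) = 4 - 2*w/(w + y))
√(I(-199) + l(C, 77)) = √((-2 - 199) + 2*(77 + 2*(-25))/(77 - 25)) = √(-201 + 2*(77 - 50)/52) = √(-201 + 2*(1/52)*27) = √(-201 + 27/26) = √(-5199/26) = I*√135174/26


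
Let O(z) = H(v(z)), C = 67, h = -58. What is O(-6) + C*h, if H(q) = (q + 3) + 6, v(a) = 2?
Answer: -3875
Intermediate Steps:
H(q) = 9 + q (H(q) = (3 + q) + 6 = 9 + q)
O(z) = 11 (O(z) = 9 + 2 = 11)
O(-6) + C*h = 11 + 67*(-58) = 11 - 3886 = -3875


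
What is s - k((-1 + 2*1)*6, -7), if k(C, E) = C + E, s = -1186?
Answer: -1185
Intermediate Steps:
s - k((-1 + 2*1)*6, -7) = -1186 - ((-1 + 2*1)*6 - 7) = -1186 - ((-1 + 2)*6 - 7) = -1186 - (1*6 - 7) = -1186 - (6 - 7) = -1186 - 1*(-1) = -1186 + 1 = -1185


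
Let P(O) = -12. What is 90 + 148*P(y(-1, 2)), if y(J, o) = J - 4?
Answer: -1686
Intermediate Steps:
y(J, o) = -4 + J
90 + 148*P(y(-1, 2)) = 90 + 148*(-12) = 90 - 1776 = -1686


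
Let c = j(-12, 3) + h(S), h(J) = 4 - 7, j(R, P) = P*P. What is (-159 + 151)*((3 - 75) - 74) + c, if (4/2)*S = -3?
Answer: 1174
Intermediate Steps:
j(R, P) = P²
S = -3/2 (S = (½)*(-3) = -3/2 ≈ -1.5000)
h(J) = -3
c = 6 (c = 3² - 3 = 9 - 3 = 6)
(-159 + 151)*((3 - 75) - 74) + c = (-159 + 151)*((3 - 75) - 74) + 6 = -8*(-72 - 74) + 6 = -8*(-146) + 6 = 1168 + 6 = 1174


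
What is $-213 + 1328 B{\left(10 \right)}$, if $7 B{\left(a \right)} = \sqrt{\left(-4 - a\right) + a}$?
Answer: $-213 + \frac{2656 i}{7} \approx -213.0 + 379.43 i$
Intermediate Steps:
$B{\left(a \right)} = \frac{2 i}{7}$ ($B{\left(a \right)} = \frac{\sqrt{\left(-4 - a\right) + a}}{7} = \frac{\sqrt{-4}}{7} = \frac{2 i}{7}$)
$-213 + 1328 B{\left(10 \right)} = -213 + 1328 \frac{2 i}{7} = -213 + \frac{2656 i}{7}$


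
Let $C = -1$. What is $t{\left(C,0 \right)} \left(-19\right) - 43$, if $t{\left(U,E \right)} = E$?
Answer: $-43$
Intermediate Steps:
$t{\left(C,0 \right)} \left(-19\right) - 43 = 0 \left(-19\right) - 43 = 0 - 43 = -43$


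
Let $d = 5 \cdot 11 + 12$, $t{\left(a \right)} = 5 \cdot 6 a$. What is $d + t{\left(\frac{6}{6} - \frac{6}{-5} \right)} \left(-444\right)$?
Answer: $-29237$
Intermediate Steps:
$t{\left(a \right)} = 30 a$
$d = 67$ ($d = 55 + 12 = 67$)
$d + t{\left(\frac{6}{6} - \frac{6}{-5} \right)} \left(-444\right) = 67 + 30 \left(\frac{6}{6} - \frac{6}{-5}\right) \left(-444\right) = 67 + 30 \left(6 \cdot \frac{1}{6} - - \frac{6}{5}\right) \left(-444\right) = 67 + 30 \left(1 + \frac{6}{5}\right) \left(-444\right) = 67 + 30 \cdot \frac{11}{5} \left(-444\right) = 67 + 66 \left(-444\right) = 67 - 29304 = -29237$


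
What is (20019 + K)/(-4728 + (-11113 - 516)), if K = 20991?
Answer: -41010/16357 ≈ -2.5072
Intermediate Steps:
(20019 + K)/(-4728 + (-11113 - 516)) = (20019 + 20991)/(-4728 + (-11113 - 516)) = 41010/(-4728 - 11629) = 41010/(-16357) = 41010*(-1/16357) = -41010/16357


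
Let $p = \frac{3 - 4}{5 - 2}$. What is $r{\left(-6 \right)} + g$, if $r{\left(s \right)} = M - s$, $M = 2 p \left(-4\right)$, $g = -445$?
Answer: $- \frac{1309}{3} \approx -436.33$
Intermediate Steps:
$p = - \frac{1}{3} \approx -0.33333$
$M = \frac{8}{3}$ ($M = 2 \left(- \frac{1}{3}\right) \left(-4\right) = \left(- \frac{2}{3}\right) \left(-4\right) = \frac{8}{3} \approx 2.6667$)
$r{\left(s \right)} = \frac{8}{3} - s$
$r{\left(-6 \right)} + g = \left(\frac{8}{3} - -6\right) - 445 = \left(\frac{8}{3} + 6\right) - 445 = \frac{26}{3} - 445 = - \frac{1309}{3}$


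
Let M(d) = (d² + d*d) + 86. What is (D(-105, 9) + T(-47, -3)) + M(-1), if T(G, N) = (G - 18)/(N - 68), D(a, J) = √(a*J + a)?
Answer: 6313/71 + 5*I*√42 ≈ 88.916 + 32.404*I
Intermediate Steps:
D(a, J) = √(a + J*a) (D(a, J) = √(J*a + a) = √(a + J*a))
T(G, N) = (-18 + G)/(-68 + N)
M(d) = 86 + 2*d² (M(d) = (d² + d²) + 86 = 2*d² + 86 = 86 + 2*d²)
(D(-105, 9) + T(-47, -3)) + M(-1) = (√(-105*(1 + 9)) + (-18 - 47)/(-68 - 3)) + (86 + 2*(-1)²) = (√(-105*10) - 65/(-71)) + (86 + 2*1) = (√(-1050) - 1/71*(-65)) + (86 + 2) = (5*I*√42 + 65/71) + 88 = (65/71 + 5*I*√42) + 88 = 6313/71 + 5*I*√42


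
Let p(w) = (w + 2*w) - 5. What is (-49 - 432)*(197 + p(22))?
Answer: -124098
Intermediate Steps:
p(w) = -5 + 3*w (p(w) = 3*w - 5 = -5 + 3*w)
(-49 - 432)*(197 + p(22)) = (-49 - 432)*(197 + (-5 + 3*22)) = -481*(197 + (-5 + 66)) = -481*(197 + 61) = -481*258 = -124098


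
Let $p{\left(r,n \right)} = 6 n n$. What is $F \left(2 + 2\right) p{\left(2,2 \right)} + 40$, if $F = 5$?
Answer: $520$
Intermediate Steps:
$p{\left(r,n \right)} = 6 n^{2}$
$F \left(2 + 2\right) p{\left(2,2 \right)} + 40 = 5 \left(2 + 2\right) 6 \cdot 2^{2} + 40 = 5 \cdot 4 \cdot 6 \cdot 4 + 40 = 20 \cdot 24 + 40 = 480 + 40 = 520$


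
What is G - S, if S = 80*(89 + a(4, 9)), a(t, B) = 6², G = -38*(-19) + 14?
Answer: -9264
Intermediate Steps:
G = 736 (G = 722 + 14 = 736)
a(t, B) = 36
S = 10000 (S = 80*(89 + 36) = 80*125 = 10000)
G - S = 736 - 1*10000 = 736 - 10000 = -9264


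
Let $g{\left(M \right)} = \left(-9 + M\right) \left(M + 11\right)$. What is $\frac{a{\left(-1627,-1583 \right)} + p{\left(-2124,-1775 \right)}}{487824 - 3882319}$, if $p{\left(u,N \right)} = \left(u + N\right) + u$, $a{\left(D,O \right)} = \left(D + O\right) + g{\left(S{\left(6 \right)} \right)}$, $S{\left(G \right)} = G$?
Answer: $\frac{9284}{3394495} \approx 0.002735$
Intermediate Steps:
$g{\left(M \right)} = \left(-9 + M\right) \left(11 + M\right)$
$a{\left(D,O \right)} = -51 + D + O$ ($a{\left(D,O \right)} = \left(D + O\right) + \left(-99 + 6^{2} + 2 \cdot 6\right) = \left(D + O\right) + \left(-99 + 36 + 12\right) = \left(D + O\right) - 51 = -51 + D + O$)
$p{\left(u,N \right)} = N + 2 u$ ($p{\left(u,N \right)} = \left(N + u\right) + u = N + 2 u$)
$\frac{a{\left(-1627,-1583 \right)} + p{\left(-2124,-1775 \right)}}{487824 - 3882319} = \frac{\left(-51 - 1627 - 1583\right) + \left(-1775 + 2 \left(-2124\right)\right)}{487824 - 3882319} = \frac{-3261 - 6023}{-3394495} = \left(-3261 - 6023\right) \left(- \frac{1}{3394495}\right) = \left(-9284\right) \left(- \frac{1}{3394495}\right) = \frac{9284}{3394495}$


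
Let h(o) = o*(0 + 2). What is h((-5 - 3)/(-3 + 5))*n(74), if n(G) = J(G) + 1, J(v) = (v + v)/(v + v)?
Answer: -16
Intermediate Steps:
J(v) = 1 (J(v) = (2*v)/((2*v)) = (2*v)*(1/(2*v)) = 1)
h(o) = 2*o (h(o) = o*2 = 2*o)
n(G) = 2 (n(G) = 1 + 1 = 2)
h((-5 - 3)/(-3 + 5))*n(74) = (2*((-5 - 3)/(-3 + 5)))*2 = (2*(-8/2))*2 = (2*(-8*½))*2 = (2*(-4))*2 = -8*2 = -16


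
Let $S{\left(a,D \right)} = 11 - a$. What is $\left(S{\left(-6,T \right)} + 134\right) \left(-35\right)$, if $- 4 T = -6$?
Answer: $-5285$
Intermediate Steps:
$T = \frac{3}{2}$ ($T = \left(- \frac{1}{4}\right) \left(-6\right) = \frac{3}{2} \approx 1.5$)
$\left(S{\left(-6,T \right)} + 134\right) \left(-35\right) = \left(\left(11 - -6\right) + 134\right) \left(-35\right) = \left(\left(11 + 6\right) + 134\right) \left(-35\right) = \left(17 + 134\right) \left(-35\right) = 151 \left(-35\right) = -5285$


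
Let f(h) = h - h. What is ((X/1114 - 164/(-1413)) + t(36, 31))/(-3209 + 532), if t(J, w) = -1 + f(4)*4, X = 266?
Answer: 507764/2106908757 ≈ 0.00024100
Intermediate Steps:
f(h) = 0
t(J, w) = -1 (t(J, w) = -1 + 0*4 = -1 + 0 = -1)
((X/1114 - 164/(-1413)) + t(36, 31))/(-3209 + 532) = ((266/1114 - 164/(-1413)) - 1)/(-3209 + 532) = ((266*(1/1114) - 164*(-1/1413)) - 1)/(-2677) = ((133/557 + 164/1413) - 1)*(-1/2677) = (279277/787041 - 1)*(-1/2677) = -507764/787041*(-1/2677) = 507764/2106908757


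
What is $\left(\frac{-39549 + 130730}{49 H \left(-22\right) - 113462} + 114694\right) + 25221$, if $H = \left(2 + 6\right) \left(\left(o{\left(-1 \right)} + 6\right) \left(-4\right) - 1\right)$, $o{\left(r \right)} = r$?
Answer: $\frac{9464221611}{67642} \approx 1.3992 \cdot 10^{5}$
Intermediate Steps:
$H = -168$ ($H = \left(2 + 6\right) \left(\left(-1 + 6\right) \left(-4\right) - 1\right) = 8 \left(5 \left(-4\right) - 1\right) = 8 \left(-20 - 1\right) = 8 \left(-21\right) = -168$)
$\left(\frac{-39549 + 130730}{49 H \left(-22\right) - 113462} + 114694\right) + 25221 = \left(\frac{-39549 + 130730}{49 \left(-168\right) \left(-22\right) - 113462} + 114694\right) + 25221 = \left(\frac{91181}{\left(-8232\right) \left(-22\right) - 113462} + 114694\right) + 25221 = \left(\frac{91181}{181104 - 113462} + 114694\right) + 25221 = \left(\frac{91181}{67642} + 114694\right) + 25221 = \frac{7758222729}{67642} + 25221 = \frac{9464221611}{67642}$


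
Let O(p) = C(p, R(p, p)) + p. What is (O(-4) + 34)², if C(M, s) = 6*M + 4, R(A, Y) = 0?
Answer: 100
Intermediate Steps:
C(M, s) = 4 + 6*M
O(p) = 4 + 7*p (O(p) = (4 + 6*p) + p = 4 + 7*p)
(O(-4) + 34)² = ((4 + 7*(-4)) + 34)² = ((4 - 28) + 34)² = (-24 + 34)² = 10² = 100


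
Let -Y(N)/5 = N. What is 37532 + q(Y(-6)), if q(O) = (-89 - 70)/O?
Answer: 375267/10 ≈ 37527.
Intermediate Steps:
Y(N) = -5*N
q(O) = -159/O
37532 + q(Y(-6)) = 37532 - 159/((-5*(-6))) = 37532 - 159/30 = 37532 - 159*1/30 = 37532 - 53/10 = 375267/10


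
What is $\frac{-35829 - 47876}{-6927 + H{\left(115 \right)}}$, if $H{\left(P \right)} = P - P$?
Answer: $\frac{83705}{6927} \approx 12.084$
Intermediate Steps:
$H{\left(P \right)} = 0$
$\frac{-35829 - 47876}{-6927 + H{\left(115 \right)}} = \frac{-35829 - 47876}{-6927 + 0} = - \frac{83705}{-6927} = \left(-83705\right) \left(- \frac{1}{6927}\right) = \frac{83705}{6927}$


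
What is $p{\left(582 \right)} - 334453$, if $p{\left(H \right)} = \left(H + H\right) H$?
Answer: $342995$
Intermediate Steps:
$p{\left(H \right)} = 2 H^{2}$ ($p{\left(H \right)} = 2 H H = 2 H^{2}$)
$p{\left(582 \right)} - 334453 = 2 \cdot 582^{2} - 334453 = 2 \cdot 338724 - 334453 = 677448 - 334453 = 342995$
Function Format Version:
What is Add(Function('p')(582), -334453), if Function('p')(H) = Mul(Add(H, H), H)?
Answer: 342995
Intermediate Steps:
Function('p')(H) = Mul(2, Pow(H, 2)) (Function('p')(H) = Mul(Mul(2, H), H) = Mul(2, Pow(H, 2)))
Add(Function('p')(582), -334453) = Add(Mul(2, Pow(582, 2)), -334453) = Add(Mul(2, 338724), -334453) = Add(677448, -334453) = 342995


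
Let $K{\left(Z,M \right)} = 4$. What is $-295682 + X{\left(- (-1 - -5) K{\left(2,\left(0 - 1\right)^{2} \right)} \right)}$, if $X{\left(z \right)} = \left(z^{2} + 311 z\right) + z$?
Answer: $-300418$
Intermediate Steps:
$X{\left(z \right)} = z^{2} + 312 z$
$-295682 + X{\left(- (-1 - -5) K{\left(2,\left(0 - 1\right)^{2} \right)} \right)} = -295682 + - (-1 - -5) 4 \left(312 + - (-1 - -5) 4\right) = -295682 + - (-1 + 5) 4 \left(312 + - (-1 + 5) 4\right) = -295682 + \left(-1\right) 4 \cdot 4 \left(312 + \left(-1\right) 4 \cdot 4\right) = -295682 + \left(-4\right) 4 \left(312 - 16\right) = -295682 - 16 \left(312 - 16\right) = -295682 - 4736 = -300418$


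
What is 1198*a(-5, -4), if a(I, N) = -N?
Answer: 4792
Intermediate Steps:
1198*a(-5, -4) = 1198*(-1*(-4)) = 1198*4 = 4792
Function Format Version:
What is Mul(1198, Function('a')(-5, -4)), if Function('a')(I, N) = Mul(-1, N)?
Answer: 4792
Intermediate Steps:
Mul(1198, Function('a')(-5, -4)) = Mul(1198, Mul(-1, -4)) = Mul(1198, 4) = 4792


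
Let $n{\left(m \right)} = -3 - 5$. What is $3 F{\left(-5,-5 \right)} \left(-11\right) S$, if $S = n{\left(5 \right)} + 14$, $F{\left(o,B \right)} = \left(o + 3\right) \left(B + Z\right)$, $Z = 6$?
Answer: $396$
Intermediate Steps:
$n{\left(m \right)} = -8$
$F{\left(o,B \right)} = \left(3 + o\right) \left(6 + B\right)$ ($F{\left(o,B \right)} = \left(o + 3\right) \left(B + 6\right) = \left(3 + o\right) \left(6 + B\right)$)
$S = 6$ ($S = -8 + 14 = 6$)
$3 F{\left(-5,-5 \right)} \left(-11\right) S = 3 \left(18 + 3 \left(-5\right) + 6 \left(-5\right) - -25\right) \left(-11\right) 6 = 3 \left(18 - 15 - 30 + 25\right) \left(-11\right) 6 = 3 \left(-2\right) \left(-11\right) 6 = \left(-6\right) \left(-11\right) 6 = 66 \cdot 6 = 396$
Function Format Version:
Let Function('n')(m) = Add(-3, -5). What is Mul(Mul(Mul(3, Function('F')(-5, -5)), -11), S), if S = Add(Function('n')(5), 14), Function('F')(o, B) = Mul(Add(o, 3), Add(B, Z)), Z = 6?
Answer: 396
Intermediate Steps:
Function('n')(m) = -8
Function('F')(o, B) = Mul(Add(3, o), Add(6, B)) (Function('F')(o, B) = Mul(Add(o, 3), Add(B, 6)) = Mul(Add(3, o), Add(6, B)))
S = 6 (S = Add(-8, 14) = 6)
Mul(Mul(Mul(3, Function('F')(-5, -5)), -11), S) = Mul(Mul(Mul(3, Add(18, Mul(3, -5), Mul(6, -5), Mul(-5, -5))), -11), 6) = Mul(Mul(Mul(3, Add(18, -15, -30, 25)), -11), 6) = Mul(Mul(Mul(3, -2), -11), 6) = Mul(Mul(-6, -11), 6) = Mul(66, 6) = 396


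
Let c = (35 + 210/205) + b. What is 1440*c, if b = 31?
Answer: 3957120/41 ≈ 96515.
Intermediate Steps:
c = 2748/41 (c = (35 + 210/205) + 31 = (35 + 210*(1/205)) + 31 = (35 + 42/41) + 31 = 1477/41 + 31 = 2748/41 ≈ 67.024)
1440*c = 1440*(2748/41) = 3957120/41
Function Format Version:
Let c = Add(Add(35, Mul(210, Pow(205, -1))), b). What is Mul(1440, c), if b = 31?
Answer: Rational(3957120, 41) ≈ 96515.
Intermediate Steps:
c = Rational(2748, 41) (c = Add(Add(35, Mul(210, Pow(205, -1))), 31) = Add(Add(35, Mul(210, Rational(1, 205))), 31) = Add(Add(35, Rational(42, 41)), 31) = Add(Rational(1477, 41), 31) = Rational(2748, 41) ≈ 67.024)
Mul(1440, c) = Mul(1440, Rational(2748, 41)) = Rational(3957120, 41)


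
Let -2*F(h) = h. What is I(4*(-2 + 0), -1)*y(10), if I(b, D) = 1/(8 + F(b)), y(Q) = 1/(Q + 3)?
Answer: 1/156 ≈ 0.0064103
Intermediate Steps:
y(Q) = 1/(3 + Q)
F(h) = -h/2
I(b, D) = 1/(8 - b/2)
I(4*(-2 + 0), -1)*y(10) = (-2/(-16 + 4*(-2 + 0)))/(3 + 10) = -2/(-16 + 4*(-2))/13 = -2/(-16 - 8)*(1/13) = -2/(-24)*(1/13) = -2*(-1/24)*(1/13) = (1/12)*(1/13) = 1/156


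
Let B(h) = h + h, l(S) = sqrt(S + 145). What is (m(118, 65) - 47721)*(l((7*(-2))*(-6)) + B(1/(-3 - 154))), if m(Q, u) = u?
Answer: 95312/157 - 47656*sqrt(229) ≈ -7.2056e+5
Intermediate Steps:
l(S) = sqrt(145 + S)
B(h) = 2*h
(m(118, 65) - 47721)*(l((7*(-2))*(-6)) + B(1/(-3 - 154))) = (65 - 47721)*(sqrt(145 + (7*(-2))*(-6)) + 2/(-3 - 154)) = -47656*(sqrt(145 - 14*(-6)) + 2/(-157)) = -47656*(sqrt(145 + 84) + 2*(-1/157)) = -47656*(sqrt(229) - 2/157) = -47656*(-2/157 + sqrt(229)) = 95312/157 - 47656*sqrt(229)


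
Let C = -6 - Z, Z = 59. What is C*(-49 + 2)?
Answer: 3055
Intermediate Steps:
C = -65 (C = -6 - 1*59 = -6 - 59 = -65)
C*(-49 + 2) = -65*(-49 + 2) = -65*(-47) = 3055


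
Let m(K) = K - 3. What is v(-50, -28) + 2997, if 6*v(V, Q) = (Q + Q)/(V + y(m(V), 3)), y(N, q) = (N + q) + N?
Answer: 1375651/459 ≈ 2997.1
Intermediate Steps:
m(K) = -3 + K
y(N, q) = q + 2*N
v(V, Q) = Q/(3*(-3 + 3*V)) (v(V, Q) = ((Q + Q)/(V + (3 + 2*(-3 + V))))/6 = ((2*Q)/(V + (3 + (-6 + 2*V))))/6 = ((2*Q)/(V + (-3 + 2*V)))/6 = ((2*Q)/(-3 + 3*V))/6 = (2*Q/(-3 + 3*V))/6 = Q/(3*(-3 + 3*V)))
v(-50, -28) + 2997 = (1/9)*(-28)/(-1 - 50) + 2997 = (1/9)*(-28)/(-51) + 2997 = (1/9)*(-28)*(-1/51) + 2997 = 28/459 + 2997 = 1375651/459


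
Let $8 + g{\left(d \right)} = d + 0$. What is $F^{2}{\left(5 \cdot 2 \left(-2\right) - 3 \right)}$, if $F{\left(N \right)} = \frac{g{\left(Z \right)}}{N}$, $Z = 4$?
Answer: $\frac{16}{529} \approx 0.030246$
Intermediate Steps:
$g{\left(d \right)} = -8 + d$ ($g{\left(d \right)} = -8 + \left(d + 0\right) = -8 + d$)
$F{\left(N \right)} = - \frac{4}{N}$ ($F{\left(N \right)} = \frac{-8 + 4}{N} = - \frac{4}{N}$)
$F^{2}{\left(5 \cdot 2 \left(-2\right) - 3 \right)} = \left(- \frac{4}{5 \cdot 2 \left(-2\right) - 3}\right)^{2} = \left(- \frac{4}{10 \left(-2\right) - 3}\right)^{2} = \left(- \frac{4}{-20 - 3}\right)^{2} = \left(- \frac{4}{-23}\right)^{2} = \left(\left(-4\right) \left(- \frac{1}{23}\right)\right)^{2} = \left(\frac{4}{23}\right)^{2} = \frac{16}{529}$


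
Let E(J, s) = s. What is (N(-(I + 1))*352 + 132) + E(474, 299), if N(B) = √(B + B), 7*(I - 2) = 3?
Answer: 431 + 1408*I*√21/7 ≈ 431.0 + 921.75*I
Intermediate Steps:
I = 17/7 (I = 2 + (⅐)*3 = 2 + 3/7 = 17/7 ≈ 2.4286)
N(B) = √2*√B (N(B) = √(2*B) = √2*√B)
(N(-(I + 1))*352 + 132) + E(474, 299) = ((√2*√(-(17/7 + 1)))*352 + 132) + 299 = ((√2*√(-1*24/7))*352 + 132) + 299 = ((√2*√(-24/7))*352 + 132) + 299 = ((√2*(2*I*√42/7))*352 + 132) + 299 = ((4*I*√21/7)*352 + 132) + 299 = (1408*I*√21/7 + 132) + 299 = (132 + 1408*I*√21/7) + 299 = 431 + 1408*I*√21/7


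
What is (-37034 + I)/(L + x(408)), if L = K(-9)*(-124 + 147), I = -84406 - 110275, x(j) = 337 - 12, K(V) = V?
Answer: -231715/118 ≈ -1963.7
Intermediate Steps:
x(j) = 325
I = -194681
L = -207 (L = -9*(-124 + 147) = -9*23 = -207)
(-37034 + I)/(L + x(408)) = (-37034 - 194681)/(-207 + 325) = -231715/118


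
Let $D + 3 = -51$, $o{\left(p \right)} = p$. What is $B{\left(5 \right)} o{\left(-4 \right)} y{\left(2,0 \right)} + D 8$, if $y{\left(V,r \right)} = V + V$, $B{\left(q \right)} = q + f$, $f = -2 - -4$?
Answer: $-544$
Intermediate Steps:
$f = 2$ ($f = -2 + 4 = 2$)
$D = -54$ ($D = -3 - 51 = -54$)
$B{\left(q \right)} = 2 + q$ ($B{\left(q \right)} = q + 2 = 2 + q$)
$y{\left(V,r \right)} = 2 V$
$B{\left(5 \right)} o{\left(-4 \right)} y{\left(2,0 \right)} + D 8 = \left(2 + 5\right) \left(-4\right) 2 \cdot 2 - 432 = 7 \left(-4\right) 4 - 432 = \left(-28\right) 4 - 432 = -112 - 432 = -544$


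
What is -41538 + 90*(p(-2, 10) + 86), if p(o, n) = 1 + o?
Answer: -33888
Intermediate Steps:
-41538 + 90*(p(-2, 10) + 86) = -41538 + 90*((1 - 2) + 86) = -41538 + 90*(-1 + 86) = -41538 + 90*85 = -41538 + 7650 = -33888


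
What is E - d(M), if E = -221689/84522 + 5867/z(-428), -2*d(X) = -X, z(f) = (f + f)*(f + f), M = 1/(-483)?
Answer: -4343766808883/1661850377152 ≈ -2.6138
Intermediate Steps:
M = -1/483 ≈ -0.0020704
z(f) = 4*f² (z(f) = (2*f)*(2*f) = 4*f²)
d(X) = X/2 (d(X) = -(-1)*X/2 = X/2)
E = -80971810265/30966156096 (E = -221689/84522 + 5867/((4*(-428)²)) = -221689*1/84522 + 5867/((4*183184)) = -221689/84522 + 5867/732736 = -80971810265/30966156096 ≈ -2.6148)
E - d(M) = -80971810265/30966156096 - (-1)/(2*483) = -80971810265/30966156096 - 1*(-1/966) = -80971810265/30966156096 + 1/966 = -4343766808883/1661850377152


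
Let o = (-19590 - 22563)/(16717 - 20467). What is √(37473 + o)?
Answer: √93710602/50 ≈ 193.61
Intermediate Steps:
o = 14051/1250 (o = -42153/(-3750) = -42153*(-1/3750) = 14051/1250 ≈ 11.241)
√(37473 + o) = √(37473 + 14051/1250) = √(46855301/1250) = √93710602/50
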